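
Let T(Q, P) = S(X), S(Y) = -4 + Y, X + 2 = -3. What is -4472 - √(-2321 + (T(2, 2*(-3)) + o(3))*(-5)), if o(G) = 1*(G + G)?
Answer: -4472 - I*√2306 ≈ -4472.0 - 48.021*I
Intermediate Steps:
X = -5 (X = -2 - 3 = -5)
T(Q, P) = -9 (T(Q, P) = -4 - 5 = -9)
o(G) = 2*G (o(G) = 1*(2*G) = 2*G)
-4472 - √(-2321 + (T(2, 2*(-3)) + o(3))*(-5)) = -4472 - √(-2321 + (-9 + 2*3)*(-5)) = -4472 - √(-2321 + (-9 + 6)*(-5)) = -4472 - √(-2321 - 3*(-5)) = -4472 - √(-2321 + 15) = -4472 - √(-2306) = -4472 - I*√2306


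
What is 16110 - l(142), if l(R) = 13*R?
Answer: 14264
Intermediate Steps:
16110 - l(142) = 16110 - 13*142 = 16110 - 1*1846 = 16110 - 1846 = 14264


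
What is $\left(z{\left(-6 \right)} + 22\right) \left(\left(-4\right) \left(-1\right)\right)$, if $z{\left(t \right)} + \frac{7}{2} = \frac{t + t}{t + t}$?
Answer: $78$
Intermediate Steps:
$z{\left(t \right)} = - \frac{5}{2}$ ($z{\left(t \right)} = - \frac{7}{2} + \frac{t + t}{t + t} = - \frac{7}{2} + \frac{2 t}{2 t} = - \frac{7}{2} + 2 t \frac{1}{2 t} = - \frac{7}{2} + 1 = - \frac{5}{2}$)
$\left(z{\left(-6 \right)} + 22\right) \left(\left(-4\right) \left(-1\right)\right) = \left(- \frac{5}{2} + 22\right) \left(\left(-4\right) \left(-1\right)\right) = \frac{39}{2} \cdot 4 = 78$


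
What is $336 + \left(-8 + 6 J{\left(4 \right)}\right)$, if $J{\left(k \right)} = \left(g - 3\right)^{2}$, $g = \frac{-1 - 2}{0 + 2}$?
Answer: $\frac{899}{2} \approx 449.5$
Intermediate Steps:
$g = - \frac{3}{2} \approx -1.5$
$J{\left(k \right)} = \frac{81}{4}$ ($J{\left(k \right)} = \left(- \frac{3}{2} - 3\right)^{2} = \left(- \frac{9}{2}\right)^{2} = \frac{81}{4}$)
$336 + \left(-8 + 6 J{\left(4 \right)}\right) = 336 + \left(-8 + 6 \cdot \frac{81}{4}\right) = 336 + \left(-8 + \frac{243}{2}\right) = 336 + \frac{227}{2} = \frac{899}{2}$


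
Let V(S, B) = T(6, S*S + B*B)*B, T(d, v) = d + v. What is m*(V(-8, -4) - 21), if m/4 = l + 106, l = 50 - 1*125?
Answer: -45260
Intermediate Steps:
l = -75 (l = 50 - 125 = -75)
V(S, B) = B*(6 + B² + S²) (V(S, B) = (6 + (S*S + B*B))*B = (6 + (S² + B²))*B = (6 + (B² + S²))*B = (6 + B² + S²)*B = B*(6 + B² + S²))
m = 124 (m = 4*(-75 + 106) = 4*31 = 124)
m*(V(-8, -4) - 21) = 124*(-4*(6 + (-4)² + (-8)²) - 21) = 124*(-4*(6 + 16 + 64) - 21) = 124*(-4*86 - 21) = 124*(-344 - 21) = 124*(-365) = -45260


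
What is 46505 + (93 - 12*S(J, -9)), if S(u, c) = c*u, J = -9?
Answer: 45626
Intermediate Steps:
46505 + (93 - 12*S(J, -9)) = 46505 + (93 - (-108)*(-9)) = 46505 + (93 - 12*81) = 46505 + (93 - 972) = 46505 - 879 = 45626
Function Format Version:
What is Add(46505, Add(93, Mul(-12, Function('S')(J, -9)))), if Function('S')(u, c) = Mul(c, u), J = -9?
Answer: 45626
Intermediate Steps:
Add(46505, Add(93, Mul(-12, Function('S')(J, -9)))) = Add(46505, Add(93, Mul(-12, Mul(-9, -9)))) = Add(46505, Add(93, Mul(-12, 81))) = Add(46505, Add(93, -972)) = Add(46505, -879) = 45626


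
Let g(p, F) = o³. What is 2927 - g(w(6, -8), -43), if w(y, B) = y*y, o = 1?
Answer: 2926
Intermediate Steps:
w(y, B) = y²
g(p, F) = 1 (g(p, F) = 1³ = 1)
2927 - g(w(6, -8), -43) = 2927 - 1*1 = 2927 - 1 = 2926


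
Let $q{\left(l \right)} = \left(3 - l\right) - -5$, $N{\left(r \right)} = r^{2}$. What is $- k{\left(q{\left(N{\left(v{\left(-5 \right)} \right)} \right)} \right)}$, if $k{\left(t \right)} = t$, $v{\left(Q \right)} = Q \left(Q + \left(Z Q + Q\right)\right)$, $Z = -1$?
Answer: $617$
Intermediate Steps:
$v{\left(Q \right)} = Q^{2}$ ($v{\left(Q \right)} = Q \left(Q + \left(- Q + Q\right)\right) = Q \left(Q + 0\right) = Q Q = Q^{2}$)
$q{\left(l \right)} = 8 - l$ ($q{\left(l \right)} = \left(3 - l\right) + 5 = 8 - l$)
$- k{\left(q{\left(N{\left(v{\left(-5 \right)} \right)} \right)} \right)} = - (8 - \left(\left(-5\right)^{2}\right)^{2}) = - (8 - 25^{2}) = - (8 - 625) = \left(-1\right) \left(-617\right) = 617$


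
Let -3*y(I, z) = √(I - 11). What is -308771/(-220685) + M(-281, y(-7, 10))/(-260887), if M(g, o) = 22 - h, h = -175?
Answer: 80510864932/57573847595 ≈ 1.3984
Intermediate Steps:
y(I, z) = -√(-11 + I)/3 (y(I, z) = -√(I - 11)/3 = -√(-11 + I)/3)
M(g, o) = 197 (M(g, o) = 22 - 1*(-175) = 22 + 175 = 197)
-308771/(-220685) + M(-281, y(-7, 10))/(-260887) = -308771/(-220685) + 197/(-260887) = -308771*(-1/220685) + 197*(-1/260887) = 308771/220685 - 197/260887 = 80510864932/57573847595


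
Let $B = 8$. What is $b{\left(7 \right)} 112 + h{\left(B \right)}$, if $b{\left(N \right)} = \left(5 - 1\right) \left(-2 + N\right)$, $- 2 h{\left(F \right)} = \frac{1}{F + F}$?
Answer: $\frac{71679}{32} \approx 2240.0$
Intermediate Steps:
$h{\left(F \right)} = - \frac{1}{4 F}$ ($h{\left(F \right)} = - \frac{1}{2 \left(F + F\right)} = - \frac{1}{2 \cdot 2 F} = - \frac{\frac{1}{2} \frac{1}{F}}{2} = - \frac{1}{4 F}$)
$b{\left(N \right)} = -8 + 4 N$ ($b{\left(N \right)} = 4 \left(-2 + N\right) = -8 + 4 N$)
$b{\left(7 \right)} 112 + h{\left(B \right)} = \left(-8 + 4 \cdot 7\right) 112 - \frac{1}{4 \cdot 8} = \left(-8 + 28\right) 112 - \frac{1}{32} = 20 \cdot 112 - \frac{1}{32} = 2240 - \frac{1}{32} = \frac{71679}{32}$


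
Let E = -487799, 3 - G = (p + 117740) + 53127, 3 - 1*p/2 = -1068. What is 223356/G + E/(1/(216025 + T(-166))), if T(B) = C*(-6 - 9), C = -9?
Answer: -9121103982167198/86503 ≈ -1.0544e+11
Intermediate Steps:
p = 2142 (p = 6 - 2*(-1068) = 6 + 2136 = 2142)
T(B) = 135 (T(B) = -9*(-6 - 9) = -9*(-15) = 135)
G = -173006 (G = 3 - ((2142 + 117740) + 53127) = 3 - (119882 + 53127) = 3 - 1*173009 = 3 - 173009 = -173006)
223356/G + E/(1/(216025 + T(-166))) = 223356/(-173006) - 487799/(1/(216025 + 135)) = 223356*(-1/173006) - 487799/(1/216160) = -111678/86503 - 487799/1/216160 = -111678/86503 - 487799*216160 = -111678/86503 - 105442631840 = -9121103982167198/86503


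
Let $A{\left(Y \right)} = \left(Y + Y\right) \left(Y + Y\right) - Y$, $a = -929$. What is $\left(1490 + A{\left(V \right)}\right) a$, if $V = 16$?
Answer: $-2320642$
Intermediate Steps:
$A{\left(Y \right)} = - Y + 4 Y^{2}$ ($A{\left(Y \right)} = 2 Y 2 Y - Y = 4 Y^{2} - Y = - Y + 4 Y^{2}$)
$\left(1490 + A{\left(V \right)}\right) a = \left(1490 + 16 \left(-1 + 4 \cdot 16\right)\right) \left(-929\right) = \left(1490 + 16 \left(-1 + 64\right)\right) \left(-929\right) = \left(1490 + 16 \cdot 63\right) \left(-929\right) = \left(1490 + 1008\right) \left(-929\right) = 2498 \left(-929\right) = -2320642$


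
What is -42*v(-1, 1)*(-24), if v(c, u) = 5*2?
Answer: 10080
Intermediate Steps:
v(c, u) = 10
-42*v(-1, 1)*(-24) = -42*10*(-24) = -420*(-24) = 10080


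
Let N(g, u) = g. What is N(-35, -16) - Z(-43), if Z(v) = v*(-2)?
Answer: -121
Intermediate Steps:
Z(v) = -2*v
N(-35, -16) - Z(-43) = -35 - (-2)*(-43) = -35 - 1*86 = -35 - 86 = -121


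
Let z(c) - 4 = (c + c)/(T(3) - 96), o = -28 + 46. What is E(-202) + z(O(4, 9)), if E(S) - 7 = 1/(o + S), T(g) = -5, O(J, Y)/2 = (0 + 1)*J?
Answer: 201379/18584 ≈ 10.836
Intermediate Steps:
O(J, Y) = 2*J (O(J, Y) = 2*((0 + 1)*J) = 2*(1*J) = 2*J)
o = 18
E(S) = 7 + 1/(18 + S)
z(c) = 4 - 2*c/101 (z(c) = 4 + (c + c)/(-5 - 96) = 4 + (2*c)/(-101) = 4 + (2*c)*(-1/101) = 4 - 2*c/101)
E(-202) + z(O(4, 9)) = (127 + 7*(-202))/(18 - 202) + (4 - 4*4/101) = (127 - 1414)/(-184) + (4 - 2/101*8) = -1/184*(-1287) + (4 - 16/101) = 1287/184 + 388/101 = 201379/18584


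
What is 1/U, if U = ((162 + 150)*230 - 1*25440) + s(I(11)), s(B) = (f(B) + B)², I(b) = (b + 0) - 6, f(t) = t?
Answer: 1/46420 ≈ 2.1542e-5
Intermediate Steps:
I(b) = -6 + b (I(b) = b - 6 = -6 + b)
s(B) = 4*B² (s(B) = (B + B)² = (2*B)² = 4*B²)
U = 46420 (U = ((162 + 150)*230 - 1*25440) + 4*(-6 + 11)² = (312*230 - 25440) + 4*5² = (71760 - 25440) + 4*25 = 46320 + 100 = 46420)
1/U = 1/46420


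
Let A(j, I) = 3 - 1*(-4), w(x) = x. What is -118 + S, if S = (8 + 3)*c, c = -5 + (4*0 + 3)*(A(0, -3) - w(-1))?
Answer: 91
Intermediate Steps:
A(j, I) = 7 (A(j, I) = 3 + 4 = 7)
c = 19 (c = -5 + (4*0 + 3)*(7 - 1*(-1)) = -5 + (0 + 3)*(7 + 1) = -5 + 3*8 = -5 + 24 = 19)
S = 209 (S = (8 + 3)*19 = 11*19 = 209)
-118 + S = -118 + 209 = 91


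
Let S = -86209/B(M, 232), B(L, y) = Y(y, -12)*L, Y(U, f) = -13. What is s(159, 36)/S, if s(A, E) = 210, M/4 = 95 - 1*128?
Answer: -360360/86209 ≈ -4.1801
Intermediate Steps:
M = -132 (M = 4*(95 - 1*128) = 4*(95 - 128) = 4*(-33) = -132)
B(L, y) = -13*L
S = -86209/1716 (S = -86209/((-13*(-132))) = -86209/1716 ≈ -50.238)
s(159, 36)/S = 210/(-86209/1716) = 210*(-1716/86209) = -360360/86209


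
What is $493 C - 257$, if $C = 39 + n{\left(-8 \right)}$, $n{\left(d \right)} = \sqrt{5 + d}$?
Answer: $18970 + 493 i \sqrt{3} \approx 18970.0 + 853.9 i$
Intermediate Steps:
$C = 39 + i \sqrt{3}$ ($C = 39 + \sqrt{5 - 8} = 39 + \sqrt{-3} = 39 + i \sqrt{3} \approx 39.0 + 1.732 i$)
$493 C - 257 = 493 \left(39 + i \sqrt{3}\right) - 257 = \left(19227 + 493 i \sqrt{3}\right) - 257 = 18970 + 493 i \sqrt{3}$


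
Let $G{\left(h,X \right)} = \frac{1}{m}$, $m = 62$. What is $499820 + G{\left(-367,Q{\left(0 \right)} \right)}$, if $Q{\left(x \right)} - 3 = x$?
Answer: $\frac{30988841}{62} \approx 4.9982 \cdot 10^{5}$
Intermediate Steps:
$Q{\left(x \right)} = 3 + x$
$G{\left(h,X \right)} = \frac{1}{62}$
$499820 + G{\left(-367,Q{\left(0 \right)} \right)} = 499820 + \frac{1}{62} = \frac{30988841}{62}$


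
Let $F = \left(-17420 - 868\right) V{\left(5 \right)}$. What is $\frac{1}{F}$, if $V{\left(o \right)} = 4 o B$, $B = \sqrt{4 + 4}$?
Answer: $- \frac{\sqrt{2}}{1463040} \approx -9.6663 \cdot 10^{-7}$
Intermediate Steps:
$B = 2 \sqrt{2}$ ($B = \sqrt{8} = 2 \sqrt{2} \approx 2.8284$)
$V{\left(o \right)} = 8 o \sqrt{2}$ ($V{\left(o \right)} = 4 o 2 \sqrt{2} = 8 o \sqrt{2}$)
$F = - 731520 \sqrt{2}$ ($F = \left(-17420 - 868\right) 8 \cdot 5 \sqrt{2} = \left(-17420 - 868\right) 40 \sqrt{2} = - 18288 \cdot 40 \sqrt{2} = - 731520 \sqrt{2} \approx -1.0345 \cdot 10^{6}$)
$\frac{1}{F} = \frac{1}{\left(-731520\right) \sqrt{2}} = - \frac{\sqrt{2}}{1463040}$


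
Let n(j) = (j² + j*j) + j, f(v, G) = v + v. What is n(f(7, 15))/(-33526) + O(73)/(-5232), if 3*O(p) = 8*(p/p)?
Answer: -415049/32889006 ≈ -0.012620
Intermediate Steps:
f(v, G) = 2*v
O(p) = 8/3 (O(p) = (8*(p/p))/3 = (8*1)/3 = (⅓)*8 = 8/3)
n(j) = j + 2*j² (n(j) = (j² + j²) + j = 2*j² + j = j + 2*j²)
n(f(7, 15))/(-33526) + O(73)/(-5232) = ((2*7)*(1 + 2*(2*7)))/(-33526) + (8/3)/(-5232) = (14*(1 + 2*14))*(-1/33526) + (8/3)*(-1/5232) = (14*(1 + 28))*(-1/33526) - 1/1962 = (14*29)*(-1/33526) - 1/1962 = 406*(-1/33526) - 1/1962 = -203/16763 - 1/1962 = -415049/32889006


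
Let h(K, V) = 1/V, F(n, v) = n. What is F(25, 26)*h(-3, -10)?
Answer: -5/2 ≈ -2.5000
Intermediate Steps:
F(25, 26)*h(-3, -10) = 25/(-10) = 25*(-⅒) = -5/2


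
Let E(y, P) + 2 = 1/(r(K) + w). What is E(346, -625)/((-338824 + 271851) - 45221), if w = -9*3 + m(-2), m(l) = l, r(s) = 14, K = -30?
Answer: 31/1682910 ≈ 1.8420e-5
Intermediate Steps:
w = -29 (w = -9*3 - 2 = -27 - 2 = -29)
E(y, P) = -31/15 (E(y, P) = -2 + 1/(14 - 29) = -2 + 1/(-15) = -2 - 1/15 = -31/15)
E(346, -625)/((-338824 + 271851) - 45221) = -31/(15*((-338824 + 271851) - 45221)) = -31/(15*(-66973 - 45221)) = -31/15/(-112194) = -31/15*(-1/112194) = 31/1682910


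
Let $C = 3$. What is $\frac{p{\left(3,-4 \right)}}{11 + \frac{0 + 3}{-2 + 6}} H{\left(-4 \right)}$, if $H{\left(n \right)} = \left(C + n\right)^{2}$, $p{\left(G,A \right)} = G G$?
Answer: $\frac{36}{47} \approx 0.76596$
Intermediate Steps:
$p{\left(G,A \right)} = G^{2}$
$H{\left(n \right)} = \left(3 + n\right)^{2}$
$\frac{p{\left(3,-4 \right)}}{11 + \frac{0 + 3}{-2 + 6}} H{\left(-4 \right)} = \frac{3^{2}}{11 + \frac{0 + 3}{-2 + 6}} \left(3 - 4\right)^{2} = \frac{9}{11 + \frac{3}{4}} \left(-1\right)^{2} = \frac{9}{11 + 3 \cdot \frac{1}{4}} \cdot 1 = \frac{9}{11 + \frac{3}{4}} \cdot 1 = \frac{9}{\frac{47}{4}} \cdot 1 = 9 \cdot \frac{4}{47} \cdot 1 = \frac{36}{47} \cdot 1 = \frac{36}{47}$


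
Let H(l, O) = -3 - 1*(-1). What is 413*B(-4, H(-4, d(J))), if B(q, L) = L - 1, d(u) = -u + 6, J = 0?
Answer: -1239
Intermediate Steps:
d(u) = 6 - u
H(l, O) = -2 (H(l, O) = -3 + 1 = -2)
B(q, L) = -1 + L
413*B(-4, H(-4, d(J))) = 413*(-1 - 2) = 413*(-3) = -1239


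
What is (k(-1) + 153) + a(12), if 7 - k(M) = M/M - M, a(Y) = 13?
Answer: 171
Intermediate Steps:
k(M) = 6 + M (k(M) = 7 - (M/M - M) = 7 - (1 - M) = 7 + (-1 + M) = 6 + M)
(k(-1) + 153) + a(12) = ((6 - 1) + 153) + 13 = (5 + 153) + 13 = 158 + 13 = 171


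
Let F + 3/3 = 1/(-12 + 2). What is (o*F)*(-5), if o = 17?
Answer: 187/2 ≈ 93.500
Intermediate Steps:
F = -11/10 (F = -1 + 1/(-12 + 2) = -1 + 1/(-10) = -1 - ⅒ = -11/10 ≈ -1.1000)
(o*F)*(-5) = (17*(-11/10))*(-5) = -187/10*(-5) = 187/2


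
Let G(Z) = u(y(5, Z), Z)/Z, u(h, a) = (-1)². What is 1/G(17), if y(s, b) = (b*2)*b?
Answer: 17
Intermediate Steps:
y(s, b) = 2*b² (y(s, b) = (2*b)*b = 2*b²)
u(h, a) = 1
G(Z) = 1/Z
1/G(17) = 1/(1/17) = 17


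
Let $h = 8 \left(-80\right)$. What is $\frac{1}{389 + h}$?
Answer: $- \frac{1}{251} \approx -0.0039841$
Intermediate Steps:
$h = -640$
$\frac{1}{389 + h} = \frac{1}{389 - 640} = \frac{1}{-251} = - \frac{1}{251}$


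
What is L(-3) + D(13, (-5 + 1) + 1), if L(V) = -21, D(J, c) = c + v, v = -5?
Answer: -29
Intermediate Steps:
D(J, c) = -5 + c (D(J, c) = c - 5 = -5 + c)
L(-3) + D(13, (-5 + 1) + 1) = -21 + (-5 + ((-5 + 1) + 1)) = -21 + (-5 + (-4 + 1)) = -21 + (-5 - 3) = -21 - 8 = -29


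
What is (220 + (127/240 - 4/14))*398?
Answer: 73631791/840 ≈ 87657.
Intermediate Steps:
(220 + (127/240 - 4/14))*398 = (220 + (127*(1/240) - 4*1/14))*398 = (220 + (127/240 - 2/7))*398 = (220 + 409/1680)*398 = (370009/1680)*398 = 73631791/840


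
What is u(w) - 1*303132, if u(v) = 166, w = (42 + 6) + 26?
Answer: -302966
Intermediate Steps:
w = 74 (w = 48 + 26 = 74)
u(w) - 1*303132 = 166 - 1*303132 = 166 - 303132 = -302966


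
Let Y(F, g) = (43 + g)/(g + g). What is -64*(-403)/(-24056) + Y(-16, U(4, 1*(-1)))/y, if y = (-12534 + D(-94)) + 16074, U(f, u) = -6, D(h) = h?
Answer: -4304197/4011144 ≈ -1.0731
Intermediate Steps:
Y(F, g) = (43 + g)/(2*g) (Y(F, g) = (43 + g)/((2*g)) = (43 + g)*(1/(2*g)) = (43 + g)/(2*g))
y = 3446 (y = (-12534 - 94) + 16074 = -12628 + 16074 = 3446)
-64*(-403)/(-24056) + Y(-16, U(4, 1*(-1)))/y = -64*(-403)/(-24056) + ((½)*(43 - 6)/(-6))/3446 = 25792*(-1/24056) + ((½)*(-⅙)*37)*(1/3446) = -104/97 - 37/12*1/3446 = -104/97 - 37/41352 = -4304197/4011144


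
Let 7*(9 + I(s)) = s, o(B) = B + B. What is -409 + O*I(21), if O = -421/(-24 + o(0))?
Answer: -2057/4 ≈ -514.25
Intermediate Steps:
o(B) = 2*B
I(s) = -9 + s/7
O = 421/24 (O = -421/(-24 + 2*0) = -421/(-24 + 0) = -421/(-24) = -421*(-1/24) = 421/24 ≈ 17.542)
-409 + O*I(21) = -409 + 421*(-9 + (⅐)*21)/24 = -409 + 421*(-9 + 3)/24 = -409 + (421/24)*(-6) = -409 - 421/4 = -2057/4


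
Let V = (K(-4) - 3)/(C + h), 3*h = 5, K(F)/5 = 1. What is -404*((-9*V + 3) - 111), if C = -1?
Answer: 54540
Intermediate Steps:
K(F) = 5 (K(F) = 5*1 = 5)
h = 5/3 (h = (⅓)*5 = 5/3 ≈ 1.6667)
V = 3 (V = (5 - 3)/(-1 + 5/3) = 2/(⅔) = 2*(3/2) = 3)
-404*((-9*V + 3) - 111) = -404*((-9*3 + 3) - 111) = -404*((-27 + 3) - 111) = -404*(-24 - 111) = -404*(-135) = 54540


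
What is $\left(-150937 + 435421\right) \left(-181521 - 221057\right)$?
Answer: $-114526999752$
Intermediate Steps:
$\left(-150937 + 435421\right) \left(-181521 - 221057\right) = 284484 \left(-181521 - 221057\right) = 284484 \left(-402578\right) = -114526999752$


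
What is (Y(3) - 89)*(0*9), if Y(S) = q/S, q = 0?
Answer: 0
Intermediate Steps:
Y(S) = 0 (Y(S) = 0/S = 0)
(Y(3) - 89)*(0*9) = (0 - 89)*(0*9) = -89*0 = 0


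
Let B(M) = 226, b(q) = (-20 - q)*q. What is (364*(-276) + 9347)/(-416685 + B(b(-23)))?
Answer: 91117/416459 ≈ 0.21879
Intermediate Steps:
b(q) = q*(-20 - q)
(364*(-276) + 9347)/(-416685 + B(b(-23))) = (364*(-276) + 9347)/(-416685 + 226) = (-100464 + 9347)/(-416459) = -91117*(-1/416459) = 91117/416459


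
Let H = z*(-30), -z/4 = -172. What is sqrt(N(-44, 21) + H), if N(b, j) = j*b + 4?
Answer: 14*I*sqrt(110) ≈ 146.83*I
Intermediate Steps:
z = 688 (z = -4*(-172) = 688)
N(b, j) = 4 + b*j (N(b, j) = b*j + 4 = 4 + b*j)
H = -20640 (H = 688*(-30) = -20640)
sqrt(N(-44, 21) + H) = sqrt((4 - 44*21) - 20640) = sqrt((4 - 924) - 20640) = sqrt(-920 - 20640) = sqrt(-21560) = 14*I*sqrt(110)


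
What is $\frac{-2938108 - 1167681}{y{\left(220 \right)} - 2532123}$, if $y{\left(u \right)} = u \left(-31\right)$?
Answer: $\frac{4105789}{2538943} \approx 1.6171$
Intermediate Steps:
$y{\left(u \right)} = - 31 u$
$\frac{-2938108 - 1167681}{y{\left(220 \right)} - 2532123} = \frac{-2938108 - 1167681}{\left(-31\right) 220 - 2532123} = - \frac{4105789}{-6820 - 2532123} = - \frac{4105789}{-2538943} = \left(-4105789\right) \left(- \frac{1}{2538943}\right) = \frac{4105789}{2538943}$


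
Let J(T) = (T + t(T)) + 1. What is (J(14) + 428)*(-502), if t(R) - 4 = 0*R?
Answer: -224394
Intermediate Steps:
t(R) = 4 (t(R) = 4 + 0*R = 4 + 0 = 4)
J(T) = 5 + T (J(T) = (T + 4) + 1 = (4 + T) + 1 = 5 + T)
(J(14) + 428)*(-502) = ((5 + 14) + 428)*(-502) = (19 + 428)*(-502) = 447*(-502) = -224394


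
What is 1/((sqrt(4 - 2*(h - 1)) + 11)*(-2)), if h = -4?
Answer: -11/214 + sqrt(14)/214 ≈ -0.033917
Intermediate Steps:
1/((sqrt(4 - 2*(h - 1)) + 11)*(-2)) = 1/((sqrt(4 - 2*(-4 - 1)) + 11)*(-2)) = 1/((sqrt(4 - 2*(-5)) + 11)*(-2)) = 1/((sqrt(4 - 1*(-10)) + 11)*(-2)) = 1/((sqrt(4 + 10) + 11)*(-2)) = 1/((sqrt(14) + 11)*(-2)) = 1/((11 + sqrt(14))*(-2)) = 1/(-22 - 2*sqrt(14))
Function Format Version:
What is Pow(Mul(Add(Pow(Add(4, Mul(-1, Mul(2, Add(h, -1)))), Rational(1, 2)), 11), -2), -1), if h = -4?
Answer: Add(Rational(-11, 214), Mul(Rational(1, 214), Pow(14, Rational(1, 2)))) ≈ -0.033917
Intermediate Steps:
Pow(Mul(Add(Pow(Add(4, Mul(-1, Mul(2, Add(h, -1)))), Rational(1, 2)), 11), -2), -1) = Pow(Mul(Add(Pow(Add(4, Mul(-1, Mul(2, Add(-4, -1)))), Rational(1, 2)), 11), -2), -1) = Pow(Mul(Add(Pow(Add(4, Mul(-1, Mul(2, -5))), Rational(1, 2)), 11), -2), -1) = Pow(Mul(Add(Pow(Add(4, Mul(-1, -10)), Rational(1, 2)), 11), -2), -1) = Pow(Mul(Add(Pow(Add(4, 10), Rational(1, 2)), 11), -2), -1) = Pow(Mul(Add(Pow(14, Rational(1, 2)), 11), -2), -1) = Pow(Mul(Add(11, Pow(14, Rational(1, 2))), -2), -1) = Pow(Add(-22, Mul(-2, Pow(14, Rational(1, 2)))), -1)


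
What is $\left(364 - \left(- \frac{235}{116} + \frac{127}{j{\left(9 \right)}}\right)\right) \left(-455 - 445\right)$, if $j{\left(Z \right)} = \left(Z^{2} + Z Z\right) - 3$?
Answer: $- \frac{505218675}{1537} \approx -3.287 \cdot 10^{5}$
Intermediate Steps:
$j{\left(Z \right)} = -3 + 2 Z^{2}$ ($j{\left(Z \right)} = \left(Z^{2} + Z^{2}\right) - 3 = 2 Z^{2} - 3 = -3 + 2 Z^{2}$)
$\left(364 - \left(- \frac{235}{116} + \frac{127}{j{\left(9 \right)}}\right)\right) \left(-455 - 445\right) = \left(364 - \left(- \frac{235}{116} + \frac{127}{-3 + 2 \cdot 9^{2}}\right)\right) \left(-455 - 445\right) = \left(364 - \left(- \frac{235}{116} + \frac{127}{-3 + 2 \cdot 81}\right)\right) \left(-900\right) = \left(364 + \left(\frac{235}{116} - \frac{127}{-3 + 162}\right)\right) \left(-900\right) = \left(364 + \left(\frac{235}{116} - \frac{127}{159}\right)\right) \left(-900\right) = \left(364 + \frac{22633}{18444}\right) \left(-900\right) = \frac{6736249}{18444} \left(-900\right) = - \frac{505218675}{1537}$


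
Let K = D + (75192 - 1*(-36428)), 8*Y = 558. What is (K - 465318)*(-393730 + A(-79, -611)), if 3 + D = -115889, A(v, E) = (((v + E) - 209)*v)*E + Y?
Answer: 41124336032175/2 ≈ 2.0562e+13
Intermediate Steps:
Y = 279/4 (Y = (1/8)*558 = 279/4 ≈ 69.750)
A(v, E) = 279/4 + E*v*(-209 + E + v) (A(v, E) = (((v + E) - 209)*v)*E + 279/4 = (((E + v) - 209)*v)*E + 279/4 = ((-209 + E + v)*v)*E + 279/4 = (v*(-209 + E + v))*E + 279/4 = E*v*(-209 + E + v) + 279/4 = 279/4 + E*v*(-209 + E + v))
D = -115892 (D = -3 - 115889 = -115892)
K = -4272 (K = -115892 + (75192 - 1*(-36428)) = -115892 + (75192 + 36428) = -115892 + 111620 = -4272)
(K - 465318)*(-393730 + A(-79, -611)) = (-4272 - 465318)*(-393730 + (279/4 - 611*(-79)**2 - 79*(-611)**2 - 209*(-611)*(-79))) = -469590*(-393730 + (279/4 - 611*6241 - 79*373321 - 10088221)) = -469590*(-393730 + (279/4 - 3813251 - 29492359 - 10088221)) = -469590*(-393730 - 173575045/4) = -469590*(-175149965/4) = 41124336032175/2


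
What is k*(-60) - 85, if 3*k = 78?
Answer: -1645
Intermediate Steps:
k = 26 (k = (1/3)*78 = 26)
k*(-60) - 85 = 26*(-60) - 85 = -1560 - 85 = -1645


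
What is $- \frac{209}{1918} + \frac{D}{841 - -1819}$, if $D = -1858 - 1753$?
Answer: $- \frac{534417}{364420} \approx -1.4665$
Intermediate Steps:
$D = -3611$ ($D = -1858 - 1753 = -3611$)
$- \frac{209}{1918} + \frac{D}{841 - -1819} = - \frac{209}{1918} - \frac{3611}{841 - -1819} = \left(-209\right) \frac{1}{1918} - \frac{3611}{841 + 1819} = - \frac{209}{1918} - \frac{3611}{2660} = - \frac{534417}{364420}$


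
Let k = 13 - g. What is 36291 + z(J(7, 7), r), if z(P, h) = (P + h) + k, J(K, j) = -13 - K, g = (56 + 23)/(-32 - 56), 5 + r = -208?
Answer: 3174327/88 ≈ 36072.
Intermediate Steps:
r = -213 (r = -5 - 208 = -213)
g = -79/88 (g = 79/(-88) = 79*(-1/88) = -79/88 ≈ -0.89773)
k = 1223/88 (k = 13 - 1*(-79/88) = 13 + 79/88 = 1223/88 ≈ 13.898)
z(P, h) = 1223/88 + P + h (z(P, h) = (P + h) + 1223/88 = 1223/88 + P + h)
36291 + z(J(7, 7), r) = 36291 + (1223/88 + (-13 - 1*7) - 213) = 36291 + (1223/88 + (-13 - 7) - 213) = 36291 + (1223/88 - 20 - 213) = 36291 - 19281/88 = 3174327/88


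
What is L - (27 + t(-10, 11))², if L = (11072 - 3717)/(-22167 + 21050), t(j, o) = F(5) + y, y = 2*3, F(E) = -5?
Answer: -883083/1117 ≈ -790.58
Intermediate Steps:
y = 6
t(j, o) = 1 (t(j, o) = -5 + 6 = 1)
L = -7355/1117 (L = 7355/(-1117) = 7355*(-1/1117) = -7355/1117 ≈ -6.5846)
L - (27 + t(-10, 11))² = -7355/1117 - (27 + 1)² = -7355/1117 - 1*28² = -7355/1117 - 1*784 = -7355/1117 - 784 = -883083/1117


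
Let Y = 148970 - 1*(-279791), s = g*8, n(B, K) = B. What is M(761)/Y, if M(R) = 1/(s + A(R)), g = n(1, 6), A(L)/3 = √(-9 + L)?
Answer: -1/359301718 + 3*√47/718603436 ≈ 2.5838e-8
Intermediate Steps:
A(L) = 3*√(-9 + L)
g = 1
s = 8 (s = 1*8 = 8)
Y = 428761 (Y = 148970 + 279791 = 428761)
M(R) = 1/(8 + 3*√(-9 + R))
M(761)/Y = 1/((8 + 3*√(-9 + 761))*428761) = (1/428761)/(8 + 3*√752) = (1/428761)/(8 + 3*(4*√47)) = (1/428761)/(8 + 12*√47) = 1/(428761*(8 + 12*√47))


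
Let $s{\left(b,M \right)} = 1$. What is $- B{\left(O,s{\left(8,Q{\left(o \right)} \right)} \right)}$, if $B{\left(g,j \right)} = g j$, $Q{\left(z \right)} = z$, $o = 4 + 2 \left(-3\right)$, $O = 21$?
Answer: $-21$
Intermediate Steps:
$o = -2$ ($o = 4 - 6 = -2$)
$- B{\left(O,s{\left(8,Q{\left(o \right)} \right)} \right)} = - 21 \cdot 1 = \left(-1\right) 21 = -21$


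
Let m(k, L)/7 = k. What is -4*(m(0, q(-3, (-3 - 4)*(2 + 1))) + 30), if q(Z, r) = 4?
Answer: -120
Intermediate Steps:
m(k, L) = 7*k
-4*(m(0, q(-3, (-3 - 4)*(2 + 1))) + 30) = -4*(7*0 + 30) = -4*(0 + 30) = -4*30 = -120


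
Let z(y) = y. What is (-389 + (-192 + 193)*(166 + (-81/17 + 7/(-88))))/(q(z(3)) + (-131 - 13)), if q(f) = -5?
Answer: 340855/222904 ≈ 1.5292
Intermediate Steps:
(-389 + (-192 + 193)*(166 + (-81/17 + 7/(-88))))/(q(z(3)) + (-131 - 13)) = (-389 + (-192 + 193)*(166 + (-81/17 + 7/(-88))))/(-5 + (-131 - 13)) = (-389 + 1*(166 + (-81*1/17 + 7*(-1/88))))/(-5 - 144) = (-389 + 1*(166 + (-81/17 - 7/88)))/(-149) = (-389 + 1*(166 - 7247/1496))*(-1/149) = (-389 + 1*(241089/1496))*(-1/149) = (-389 + 241089/1496)*(-1/149) = -340855/1496*(-1/149) = 340855/222904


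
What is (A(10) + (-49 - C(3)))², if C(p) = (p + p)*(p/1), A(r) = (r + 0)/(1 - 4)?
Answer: 44521/9 ≈ 4946.8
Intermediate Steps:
A(r) = -r/3 (A(r) = r/(-3) = r*(-⅓) = -r/3)
C(p) = 2*p² (C(p) = (2*p)*(p*1) = (2*p)*p = 2*p²)
(A(10) + (-49 - C(3)))² = (-⅓*10 + (-49 - 2*3²))² = (-10/3 + (-49 - 2*9))² = (-10/3 + (-49 - 1*18))² = (-10/3 + (-49 - 18))² = (-10/3 - 67)² = (-211/3)² = 44521/9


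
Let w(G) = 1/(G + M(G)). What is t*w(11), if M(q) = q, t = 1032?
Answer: 516/11 ≈ 46.909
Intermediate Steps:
w(G) = 1/(2*G) (w(G) = 1/(G + G) = 1/(2*G))
t*w(11) = 1032*((½)/11) = 1032*((½)*(1/11)) = 1032*(1/22) = 516/11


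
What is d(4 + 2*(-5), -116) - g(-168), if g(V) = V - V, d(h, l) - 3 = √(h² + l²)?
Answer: 3 + 2*√3373 ≈ 119.16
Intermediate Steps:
d(h, l) = 3 + √(h² + l²)
g(V) = 0
d(4 + 2*(-5), -116) - g(-168) = (3 + √((4 + 2*(-5))² + (-116)²)) - 1*0 = (3 + √((4 - 10)² + 13456)) + 0 = (3 + √((-6)² + 13456)) + 0 = (3 + √(36 + 13456)) + 0 = (3 + √13492) + 0 = (3 + 2*√3373) + 0 = 3 + 2*√3373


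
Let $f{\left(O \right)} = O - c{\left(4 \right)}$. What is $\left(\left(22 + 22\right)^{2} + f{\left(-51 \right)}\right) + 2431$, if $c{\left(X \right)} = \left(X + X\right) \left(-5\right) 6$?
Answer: $4556$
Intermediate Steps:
$c{\left(X \right)} = - 60 X$ ($c{\left(X \right)} = 2 X \left(-5\right) 6 = - 10 X 6 = - 60 X$)
$f{\left(O \right)} = 240 + O$ ($f{\left(O \right)} = O - \left(-60\right) 4 = O - -240 = O + 240 = 240 + O$)
$\left(\left(22 + 22\right)^{2} + f{\left(-51 \right)}\right) + 2431 = \left(\left(22 + 22\right)^{2} + \left(240 - 51\right)\right) + 2431 = \left(44^{2} + 189\right) + 2431 = \left(1936 + 189\right) + 2431 = 2125 + 2431 = 4556$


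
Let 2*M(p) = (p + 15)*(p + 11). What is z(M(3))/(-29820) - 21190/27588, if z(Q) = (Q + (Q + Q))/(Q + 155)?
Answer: -528483149/688010235 ≈ -0.76813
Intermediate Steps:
M(p) = (11 + p)*(15 + p)/2 (M(p) = ((p + 15)*(p + 11))/2 = ((15 + p)*(11 + p))/2 = ((11 + p)*(15 + p))/2 = (11 + p)*(15 + p)/2)
z(Q) = 3*Q/(155 + Q) (z(Q) = (Q + 2*Q)/(155 + Q) = (3*Q)/(155 + Q) = 3*Q/(155 + Q))
z(M(3))/(-29820) - 21190/27588 = (3*(165/2 + (½)*3² + 13*3)/(155 + (165/2 + (½)*3² + 13*3)))/(-29820) - 21190/27588 = (3*(165/2 + (½)*9 + 39)/(155 + (165/2 + (½)*9 + 39)))*(-1/29820) - 21190*1/27588 = (3*(165/2 + 9/2 + 39)/(155 + (165/2 + 9/2 + 39)))*(-1/29820) - 10595/13794 = (3*126/(155 + 126))*(-1/29820) - 10595/13794 = (3*126/281)*(-1/29820) - 10595/13794 = (3*126*(1/281))*(-1/29820) - 10595/13794 = (378/281)*(-1/29820) - 10595/13794 = -9/199510 - 10595/13794 = -528483149/688010235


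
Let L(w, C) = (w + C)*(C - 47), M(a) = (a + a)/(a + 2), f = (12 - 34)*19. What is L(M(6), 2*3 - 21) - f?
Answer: 1255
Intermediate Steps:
f = -418 (f = -22*19 = -418)
M(a) = 2*a/(2 + a) (M(a) = (2*a)/(2 + a) = 2*a/(2 + a))
L(w, C) = (-47 + C)*(C + w) (L(w, C) = (C + w)*(-47 + C) = (-47 + C)*(C + w))
L(M(6), 2*3 - 21) - f = ((2*3 - 21)² - 47*(2*3 - 21) - 94*6/(2 + 6) + (2*3 - 21)*(2*6/(2 + 6))) - 1*(-418) = ((6 - 21)² - 47*(6 - 21) - 94*6/8 + (6 - 21)*(2*6/8)) + 418 = ((-15)² - 47*(-15) - 94*6/8 - 30*6/8) + 418 = (225 + 705 - 47*3/2 - 15*3/2) + 418 = (225 + 705 - 141/2 - 45/2) + 418 = 837 + 418 = 1255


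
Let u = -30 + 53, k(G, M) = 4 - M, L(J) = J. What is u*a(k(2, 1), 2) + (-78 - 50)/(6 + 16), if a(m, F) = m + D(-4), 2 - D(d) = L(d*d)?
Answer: -2847/11 ≈ -258.82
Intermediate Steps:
D(d) = 2 - d**2 (D(d) = 2 - d*d = 2 - d**2)
u = 23
a(m, F) = -14 + m (a(m, F) = m + (2 - 1*(-4)**2) = m + (2 - 1*16) = m + (2 - 16) = m - 14 = -14 + m)
u*a(k(2, 1), 2) + (-78 - 50)/(6 + 16) = 23*(-14 + (4 - 1*1)) + (-78 - 50)/(6 + 16) = 23*(-14 + (4 - 1)) - 128/22 = 23*(-14 + 3) - 128*1/22 = 23*(-11) - 64/11 = -253 - 64/11 = -2847/11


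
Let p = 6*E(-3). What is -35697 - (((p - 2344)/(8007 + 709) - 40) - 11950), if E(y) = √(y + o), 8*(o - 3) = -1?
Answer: -51656967/2179 - 3*I*√2/17432 ≈ -23707.0 - 0.00024338*I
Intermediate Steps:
o = 23/8 (o = 3 + (⅛)*(-1) = 3 - ⅛ = 23/8 ≈ 2.8750)
E(y) = √(23/8 + y) (E(y) = √(y + 23/8) = √(23/8 + y))
p = 3*I*√2/2 (p = 6*(√(46 + 16*(-3))/4) = 6*(√(46 - 48)/4) = 6*(√(-2)/4) = 6*((I*√2)/4) = 6*(I*√2/4) = 3*I*√2/2 ≈ 2.1213*I)
-35697 - (((p - 2344)/(8007 + 709) - 40) - 11950) = -35697 - (((3*I*√2/2 - 2344)/(8007 + 709) - 40) - 11950) = -35697 - (((-2344 + 3*I*√2/2)/8716 - 40) - 11950) = -35697 - (((-2344 + 3*I*√2/2)*(1/8716) - 40) - 11950) = -35697 - (((-586/2179 + 3*I*√2/17432) - 40) - 11950) = -35697 - ((-87746/2179 + 3*I*√2/17432) - 11950) = -35697 - (-26126796/2179 + 3*I*√2/17432) = -35697 + (26126796/2179 - 3*I*√2/17432) = -51656967/2179 - 3*I*√2/17432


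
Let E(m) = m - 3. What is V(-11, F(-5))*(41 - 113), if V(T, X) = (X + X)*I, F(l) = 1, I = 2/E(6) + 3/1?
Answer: -528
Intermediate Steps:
E(m) = -3 + m
I = 11/3 (I = 2/(-3 + 6) + 3/1 = 2/3 + 3*1 = 2*(1/3) + 3 = 2/3 + 3 = 11/3 ≈ 3.6667)
V(T, X) = 22*X/3 (V(T, X) = (X + X)*(11/3) = (2*X)*(11/3) = 22*X/3)
V(-11, F(-5))*(41 - 113) = ((22/3)*1)*(41 - 113) = (22/3)*(-72) = -528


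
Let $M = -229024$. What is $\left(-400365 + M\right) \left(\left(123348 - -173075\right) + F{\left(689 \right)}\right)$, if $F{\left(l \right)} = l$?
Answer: $-186999024568$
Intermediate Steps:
$\left(-400365 + M\right) \left(\left(123348 - -173075\right) + F{\left(689 \right)}\right) = \left(-400365 - 229024\right) \left(\left(123348 - -173075\right) + 689\right) = - 629389 \left(\left(123348 + 173075\right) + 689\right) = - 629389 \left(296423 + 689\right) = \left(-629389\right) 297112 = -186999024568$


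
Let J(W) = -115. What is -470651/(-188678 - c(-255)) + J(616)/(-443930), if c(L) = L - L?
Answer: 10447889820/4187991227 ≈ 2.4947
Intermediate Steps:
c(L) = 0
-470651/(-188678 - c(-255)) + J(616)/(-443930) = -470651/(-188678 - 1*0) - 115/(-443930) = -470651/(-188678 + 0) - 115*(-1/443930) = -470651/(-188678) + 23/88786 = -470651*(-1/188678) + 23/88786 = 470651/188678 + 23/88786 = 10447889820/4187991227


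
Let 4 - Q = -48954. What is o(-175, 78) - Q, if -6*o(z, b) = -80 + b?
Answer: -146873/3 ≈ -48958.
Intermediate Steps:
o(z, b) = 40/3 - b/6 (o(z, b) = -(-80 + b)/6 = 40/3 - b/6)
Q = 48958 (Q = 4 - 1*(-48954) = 4 + 48954 = 48958)
o(-175, 78) - Q = (40/3 - ⅙*78) - 1*48958 = (40/3 - 13) - 48958 = ⅓ - 48958 = -146873/3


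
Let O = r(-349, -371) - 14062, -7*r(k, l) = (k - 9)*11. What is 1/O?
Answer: -7/94496 ≈ -7.4077e-5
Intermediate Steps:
r(k, l) = 99/7 - 11*k/7 (r(k, l) = -(k - 9)*11/7 = -(-9 + k)*11/7 = -(-99 + 11*k)/7 = 99/7 - 11*k/7)
O = -94496/7 (O = (99/7 - 11/7*(-349)) - 14062 = (99/7 + 3839/7) - 14062 = 3938/7 - 14062 = -94496/7 ≈ -13499.)
1/O = 1/(-94496/7) = -7/94496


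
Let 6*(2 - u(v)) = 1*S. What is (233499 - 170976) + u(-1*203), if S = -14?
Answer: 187582/3 ≈ 62527.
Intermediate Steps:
u(v) = 13/3 (u(v) = 2 - (-14)/6 = 2 - ⅙*(-14) = 2 + 7/3 = 13/3)
(233499 - 170976) + u(-1*203) = (233499 - 170976) + 13/3 = 62523 + 13/3 = 187582/3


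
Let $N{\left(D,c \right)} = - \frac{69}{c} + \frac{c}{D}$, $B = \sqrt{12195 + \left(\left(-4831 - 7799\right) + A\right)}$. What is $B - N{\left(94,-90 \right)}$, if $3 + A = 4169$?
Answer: $\frac{269}{1410} + \sqrt{3731} \approx 61.273$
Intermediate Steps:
$A = 4166$ ($A = -3 + 4169 = 4166$)
$B = \sqrt{3731}$ ($B = \sqrt{12195 + \left(\left(-4831 - 7799\right) + 4166\right)} = \sqrt{12195 + \left(-12630 + 4166\right)} = \sqrt{12195 - 8464} = \sqrt{3731} \approx 61.082$)
$B - N{\left(94,-90 \right)} = \sqrt{3731} - \left(- \frac{69}{-90} - \frac{90}{94}\right) = \sqrt{3731} - \left(\left(-69\right) \left(- \frac{1}{90}\right) - \frac{45}{47}\right) = \sqrt{3731} - \left(\frac{23}{30} - \frac{45}{47}\right) = \sqrt{3731} - - \frac{269}{1410} = \sqrt{3731} + \frac{269}{1410} = \frac{269}{1410} + \sqrt{3731}$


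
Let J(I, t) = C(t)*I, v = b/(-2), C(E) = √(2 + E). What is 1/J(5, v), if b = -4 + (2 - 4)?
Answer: √5/25 ≈ 0.089443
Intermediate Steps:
b = -6 (b = -4 - 2 = -6)
v = 3 (v = -6/(-2) = -6*(-½) = 3)
J(I, t) = I*√(2 + t) (J(I, t) = √(2 + t)*I = I*√(2 + t))
1/J(5, v) = 1/(5*√(2 + 3)) = 1/(5*√5) = √5/25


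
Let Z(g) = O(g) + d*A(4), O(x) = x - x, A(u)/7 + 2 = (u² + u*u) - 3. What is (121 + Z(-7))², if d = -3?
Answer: 198916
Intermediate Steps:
A(u) = -35 + 14*u² (A(u) = -14 + 7*((u² + u*u) - 3) = -14 + 7*((u² + u²) - 3) = -14 + 7*(2*u² - 3) = -14 + 7*(-3 + 2*u²) = -14 + (-21 + 14*u²) = -35 + 14*u²)
O(x) = 0
Z(g) = -567 (Z(g) = 0 - 3*(-35 + 14*4²) = 0 - 3*(-35 + 14*16) = 0 - 3*(-35 + 224) = 0 - 3*189 = 0 - 567 = -567)
(121 + Z(-7))² = (121 - 567)² = (-446)² = 198916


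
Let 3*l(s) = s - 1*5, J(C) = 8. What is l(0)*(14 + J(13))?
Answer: -110/3 ≈ -36.667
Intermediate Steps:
l(s) = -5/3 + s/3 (l(s) = (s - 1*5)/3 = (s - 5)/3 = (-5 + s)/3 = -5/3 + s/3)
l(0)*(14 + J(13)) = (-5/3 + (⅓)*0)*(14 + 8) = (-5/3 + 0)*22 = -5/3*22 = -110/3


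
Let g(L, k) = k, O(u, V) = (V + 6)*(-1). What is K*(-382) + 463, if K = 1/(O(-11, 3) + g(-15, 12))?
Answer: 1007/3 ≈ 335.67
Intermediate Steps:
O(u, V) = -6 - V (O(u, V) = (6 + V)*(-1) = -6 - V)
K = ⅓ (K = 1/((-6 - 1*3) + 12) = 1/((-6 - 3) + 12) = 1/(-9 + 12) = 1/3 = ⅓ ≈ 0.33333)
K*(-382) + 463 = (⅓)*(-382) + 463 = -382/3 + 463 = 1007/3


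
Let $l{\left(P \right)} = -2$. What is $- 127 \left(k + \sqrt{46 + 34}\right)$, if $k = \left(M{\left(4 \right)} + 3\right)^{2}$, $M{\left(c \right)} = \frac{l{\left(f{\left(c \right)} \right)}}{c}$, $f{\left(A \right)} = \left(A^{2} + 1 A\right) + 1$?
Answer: $- \frac{3175}{4} - 508 \sqrt{5} \approx -1929.7$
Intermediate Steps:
$f{\left(A \right)} = 1 + A + A^{2}$ ($f{\left(A \right)} = \left(A^{2} + A\right) + 1 = \left(A + A^{2}\right) + 1 = 1 + A + A^{2}$)
$M{\left(c \right)} = - \frac{2}{c}$
$k = \frac{25}{4}$ ($k = \left(- \frac{2}{4} + 3\right)^{2} = \left(\left(-2\right) \frac{1}{4} + 3\right)^{2} = \left(- \frac{1}{2} + 3\right)^{2} = \left(\frac{5}{2}\right)^{2} = \frac{25}{4} \approx 6.25$)
$- 127 \left(k + \sqrt{46 + 34}\right) = - 127 \left(\frac{25}{4} + \sqrt{46 + 34}\right) = - 127 \left(\frac{25}{4} + \sqrt{80}\right) = - 127 \left(\frac{25}{4} + 4 \sqrt{5}\right) = - \frac{3175}{4} - 508 \sqrt{5}$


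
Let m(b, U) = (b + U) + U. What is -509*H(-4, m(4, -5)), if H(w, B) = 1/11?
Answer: -509/11 ≈ -46.273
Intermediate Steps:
m(b, U) = b + 2*U (m(b, U) = (U + b) + U = b + 2*U)
H(w, B) = 1/11
-509*H(-4, m(4, -5)) = -509*1/11 = -509/11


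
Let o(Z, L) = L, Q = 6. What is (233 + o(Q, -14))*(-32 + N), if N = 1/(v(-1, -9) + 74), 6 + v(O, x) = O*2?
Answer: -154103/22 ≈ -7004.7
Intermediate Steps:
v(O, x) = -6 + 2*O (v(O, x) = -6 + O*2 = -6 + 2*O)
N = 1/66 (N = 1/((-6 + 2*(-1)) + 74) = 1/((-6 - 2) + 74) = 1/(-8 + 74) = 1/66 ≈ 0.015152)
(233 + o(Q, -14))*(-32 + N) = (233 - 14)*(-32 + 1/66) = 219*(-2111/66) = -154103/22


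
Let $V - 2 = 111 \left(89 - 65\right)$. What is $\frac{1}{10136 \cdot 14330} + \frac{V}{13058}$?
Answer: $\frac{193616763569}{948329937520} \approx 0.20417$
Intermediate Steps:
$V = 2666$ ($V = 2 + 111 \left(89 - 65\right) = 2 + 111 \cdot 24 = 2 + 2664 = 2666$)
$\frac{1}{10136 \cdot 14330} + \frac{V}{13058} = \frac{1}{10136 \cdot 14330} + \frac{2666}{13058} = \frac{1}{10136} \cdot \frac{1}{14330} + 2666 \cdot \frac{1}{13058} = \frac{1}{145248880} + \frac{1333}{6529} = \frac{193616763569}{948329937520}$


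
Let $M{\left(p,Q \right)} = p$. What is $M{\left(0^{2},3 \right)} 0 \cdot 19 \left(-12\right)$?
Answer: $0$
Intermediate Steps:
$M{\left(0^{2},3 \right)} 0 \cdot 19 \left(-12\right) = 0^{2} \cdot 0 \cdot 19 \left(-12\right) = 0 \cdot 0 \cdot 19 \left(-12\right) = 0 \cdot 19 \left(-12\right) = 0 \left(-12\right) = 0$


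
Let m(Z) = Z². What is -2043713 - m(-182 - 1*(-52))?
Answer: -2060613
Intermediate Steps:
-2043713 - m(-182 - 1*(-52)) = -2043713 - (-182 - 1*(-52))² = -2043713 - (-182 + 52)² = -2043713 - 1*(-130)² = -2043713 - 1*16900 = -2043713 - 16900 = -2060613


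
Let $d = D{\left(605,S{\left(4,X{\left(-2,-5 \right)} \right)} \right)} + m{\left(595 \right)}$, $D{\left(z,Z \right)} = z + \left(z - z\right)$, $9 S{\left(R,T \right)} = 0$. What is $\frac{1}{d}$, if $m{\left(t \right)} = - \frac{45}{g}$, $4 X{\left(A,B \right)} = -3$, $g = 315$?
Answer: $\frac{7}{4234} \approx 0.0016533$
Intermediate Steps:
$X{\left(A,B \right)} = - \frac{3}{4}$ ($X{\left(A,B \right)} = \frac{1}{4} \left(-3\right) = - \frac{3}{4}$)
$S{\left(R,T \right)} = 0$ ($S{\left(R,T \right)} = \frac{1}{9} \cdot 0 = 0$)
$m{\left(t \right)} = - \frac{1}{7}$ ($m{\left(t \right)} = - \frac{45}{315} = \left(-45\right) \frac{1}{315} = - \frac{1}{7}$)
$D{\left(z,Z \right)} = z$ ($D{\left(z,Z \right)} = z + 0 = z$)
$d = \frac{4234}{7}$ ($d = 605 - \frac{1}{7} = \frac{4234}{7} \approx 604.86$)
$\frac{1}{d} = \frac{1}{\frac{4234}{7}} = \frac{7}{4234}$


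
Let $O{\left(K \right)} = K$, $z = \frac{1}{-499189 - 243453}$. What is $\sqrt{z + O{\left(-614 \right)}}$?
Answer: $\frac{i \sqrt{338631524803338}}{742642} \approx 24.779 i$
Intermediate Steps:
$z = - \frac{1}{742642}$ ($z = \frac{1}{-742642} = - \frac{1}{742642} \approx -1.3465 \cdot 10^{-6}$)
$\sqrt{z + O{\left(-614 \right)}} = \sqrt{- \frac{1}{742642} - 614} = \sqrt{- \frac{455982189}{742642}} = \frac{i \sqrt{338631524803338}}{742642}$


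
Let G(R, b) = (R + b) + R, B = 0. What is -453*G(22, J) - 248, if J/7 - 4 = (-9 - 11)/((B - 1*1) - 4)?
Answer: -45548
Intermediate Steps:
J = 56 (J = 28 + 7*((-9 - 11)/((0 - 1*1) - 4)) = 28 + 7*(-20/((0 - 1) - 4)) = 28 + 7*(-20/(-1 - 4)) = 28 + 7*(-20/(-5)) = 28 + 7*(-20*(-⅕)) = 28 + 7*4 = 28 + 28 = 56)
G(R, b) = b + 2*R
-453*G(22, J) - 248 = -453*(56 + 2*22) - 248 = -453*(56 + 44) - 248 = -453*100 - 248 = -45300 - 248 = -45548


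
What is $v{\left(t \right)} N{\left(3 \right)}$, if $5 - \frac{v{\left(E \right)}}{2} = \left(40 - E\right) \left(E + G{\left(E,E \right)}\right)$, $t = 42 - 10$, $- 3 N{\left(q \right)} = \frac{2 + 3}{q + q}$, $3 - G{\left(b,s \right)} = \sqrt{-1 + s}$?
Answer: $\frac{1375}{9} - \frac{40 \sqrt{31}}{9} \approx 128.03$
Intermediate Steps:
$G{\left(b,s \right)} = 3 - \sqrt{-1 + s}$
$N{\left(q \right)} = - \frac{5}{6 q}$ ($N{\left(q \right)} = - \frac{\left(2 + 3\right) \frac{1}{q + q}}{3} = - \frac{5 \frac{1}{2 q}}{3} = - \frac{\frac{5}{2} \frac{1}{q}}{3} = - \frac{5}{6 q}$)
$t = 32$
$v{\left(E \right)} = 10 - 2 \left(40 - E\right) \left(3 + E - \sqrt{-1 + E}\right)$ ($v{\left(E \right)} = 10 - 2 \left(40 - E\right) \left(E - \left(-3 + \sqrt{-1 + E}\right)\right) = 10 - 2 \left(40 - E\right) \left(3 + E - \sqrt{-1 + E}\right)$)
$v{\left(t \right)} N{\left(3 \right)} = \left(-230 - 2368 + 2 \cdot 32^{2} + 80 \sqrt{-1 + 32} - 64 \sqrt{-1 + 32}\right) \left(- \frac{5}{6 \cdot 3}\right) = \left(-230 - 2368 + 2 \cdot 1024 + 80 \sqrt{31} - 64 \sqrt{31}\right) \left(\left(- \frac{5}{6}\right) \frac{1}{3}\right) = \left(-230 - 2368 + 2048 + 80 \sqrt{31} - 64 \sqrt{31}\right) \left(- \frac{5}{18}\right) = \left(-550 + 16 \sqrt{31}\right) \left(- \frac{5}{18}\right) = \frac{1375}{9} - \frac{40 \sqrt{31}}{9}$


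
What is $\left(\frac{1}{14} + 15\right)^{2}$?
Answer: $\frac{44521}{196} \approx 227.15$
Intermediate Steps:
$\left(\frac{1}{14} + 15\right)^{2} = \left(\frac{211}{14}\right)^{2} = \frac{44521}{196}$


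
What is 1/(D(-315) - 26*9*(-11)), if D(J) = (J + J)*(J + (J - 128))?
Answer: 1/480114 ≈ 2.0828e-6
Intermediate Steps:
D(J) = 2*J*(-128 + 2*J) (D(J) = (2*J)*(J + (-128 + J)) = (2*J)*(-128 + 2*J) = 2*J*(-128 + 2*J))
1/(D(-315) - 26*9*(-11)) = 1/(4*(-315)*(-64 - 315) - 26*9*(-11)) = 1/(4*(-315)*(-379) - 234*(-11)) = 1/(477540 + 2574) = 1/480114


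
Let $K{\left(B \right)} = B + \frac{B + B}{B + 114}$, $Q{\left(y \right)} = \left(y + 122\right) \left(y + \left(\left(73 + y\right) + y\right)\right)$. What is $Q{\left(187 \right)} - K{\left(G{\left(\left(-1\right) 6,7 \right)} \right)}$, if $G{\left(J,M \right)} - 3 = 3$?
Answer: $\frac{1958999}{10} \approx 1.959 \cdot 10^{5}$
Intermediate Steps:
$G{\left(J,M \right)} = 6$ ($G{\left(J,M \right)} = 3 + 3 = 6$)
$Q{\left(y \right)} = \left(73 + 3 y\right) \left(122 + y\right)$ ($Q{\left(y \right)} = \left(122 + y\right) \left(y + \left(73 + 2 y\right)\right) = \left(122 + y\right) \left(73 + 3 y\right) = \left(73 + 3 y\right) \left(122 + y\right)$)
$K{\left(B \right)} = B + \frac{2 B}{114 + B}$
$Q{\left(187 \right)} - K{\left(G{\left(\left(-1\right) 6,7 \right)} \right)} = \left(8906 + 3 \cdot 187^{2} + 439 \cdot 187\right) - \frac{6 \left(116 + 6\right)}{114 + 6} = \left(8906 + 3 \cdot 34969 + 82093\right) - 6 \cdot \frac{1}{120} \cdot 122 = \left(8906 + 104907 + 82093\right) - 6 \cdot \frac{1}{120} \cdot 122 = 195906 - \frac{61}{10} = \frac{1958999}{10}$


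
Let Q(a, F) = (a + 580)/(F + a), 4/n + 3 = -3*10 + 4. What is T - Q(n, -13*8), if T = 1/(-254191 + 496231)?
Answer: 203507383/36548040 ≈ 5.5682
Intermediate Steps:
n = -4/29 (n = 4/(-3 + (-3*10 + 4)) = 4/(-3 + (-30 + 4)) = 4/(-3 - 26) = 4/(-29) = 4*(-1/29) = -4/29 ≈ -0.13793)
Q(a, F) = (580 + a)/(F + a)
T = 1/242040 ≈ 4.1316e-6
T - Q(n, -13*8) = 1/242040 - (580 - 4/29)/(-13*8 - 4/29) = 1/242040 - 16816/((-104 - 4/29)*29) = 1/242040 - 16816/((-3020/29)*29) = 1/242040 - (-29)*16816/(3020*29) = 1/242040 - 1*(-4204/755) = 1/242040 + 4204/755 = 203507383/36548040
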